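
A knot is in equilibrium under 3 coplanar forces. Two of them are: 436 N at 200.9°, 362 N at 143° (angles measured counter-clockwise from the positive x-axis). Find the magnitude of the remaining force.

F ≈ 699 N

Sum the known components: ΣF_x = -696.4 N, ΣF_y = 62.32 N.
For equilibrium the remaining force must supply (−ΣF_x, −ΣF_y) = (696.4, -62.32) N.
Magnitude = √((696.4)² + (-62.32)²) = 699.2 N; direction = atan2(-62.32, 696.4) = 354.9°.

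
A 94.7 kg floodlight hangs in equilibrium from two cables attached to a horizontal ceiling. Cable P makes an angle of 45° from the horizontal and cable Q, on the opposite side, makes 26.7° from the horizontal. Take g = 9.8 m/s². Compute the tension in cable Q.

T_Q ≈ 691 N

Weight W = 94.7 × 9.8 = 928.1 N acts straight down.
Horizontal: T_P cos 45° = T_Q cos 26.7°  →  T_P = 1.263 T_Q.
Vertical: T_P sin 45° + T_Q sin 26.7° = 928.1.
Substituting the horizontal relation into the vertical equation gives 1.343 T_Q = 928.1, so T_Q = 691.2 N.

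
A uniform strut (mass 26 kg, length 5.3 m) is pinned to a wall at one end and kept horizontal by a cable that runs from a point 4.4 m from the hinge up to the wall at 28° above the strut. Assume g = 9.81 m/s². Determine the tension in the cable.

Take torques about the hinge: T sin 28° · 4.4 = 26×9.81×2.65 = 675.91 N·m.
So T = 675.91 / (0.4695 × 4.4) = 327.21 N.

T ≈ 327 N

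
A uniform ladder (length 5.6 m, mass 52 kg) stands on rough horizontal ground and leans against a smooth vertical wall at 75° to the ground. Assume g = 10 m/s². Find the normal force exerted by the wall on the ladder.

Torques about the foot: N_wall · 5.6 sin 75° = 52×10×2.8 cos 75° → N_wall = 69.667 N.

N_wall ≈ 69.7 N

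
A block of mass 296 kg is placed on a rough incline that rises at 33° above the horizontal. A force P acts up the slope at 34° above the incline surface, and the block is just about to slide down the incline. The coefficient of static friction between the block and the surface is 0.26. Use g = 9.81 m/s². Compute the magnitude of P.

P ≈ 1390 N

On the verge of sliding down the incline, friction equals μN and acts up the slope.
Perpendicular: N + P sin 34° = W cos 33° = 2435 N.
Along incline: P cos 34° + μN = W sin 33° with W sin 33° = 1582 N.
Solving the pair for P and N: P = 1387 N, N = 1660 N (and f = μN = 431.5 N).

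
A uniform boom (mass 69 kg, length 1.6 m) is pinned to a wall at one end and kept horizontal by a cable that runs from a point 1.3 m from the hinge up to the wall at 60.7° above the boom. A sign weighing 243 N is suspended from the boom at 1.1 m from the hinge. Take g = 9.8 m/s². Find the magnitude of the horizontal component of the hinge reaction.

Take torques about the hinge: T sin 60.7° · 1.3 = 69×9.8×0.8 + 243×1.1 = 808.26 N·m.
So T = 808.26 / (0.8721 × 1.3) = 712.95 N.
ΣF_x = 0: H_x = T cos 60.7° = 348.9 N.

H_x ≈ 349 N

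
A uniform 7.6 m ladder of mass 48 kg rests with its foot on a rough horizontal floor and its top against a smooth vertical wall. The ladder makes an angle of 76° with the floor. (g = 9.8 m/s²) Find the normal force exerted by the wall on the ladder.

N_wall ≈ 58.6 N

Torques about the foot: N_wall · 7.6 sin 76° = 48×9.8×3.8 cos 76° → N_wall = 58.642 N.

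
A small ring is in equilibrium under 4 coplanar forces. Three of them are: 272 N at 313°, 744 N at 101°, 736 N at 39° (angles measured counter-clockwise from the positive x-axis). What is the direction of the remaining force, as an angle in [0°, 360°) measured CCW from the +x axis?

Sum the known components: ΣF_x = 615.5 N, ΣF_y = 994.6 N.
For equilibrium the remaining force must supply (−ΣF_x, −ΣF_y) = (-615.5, -994.6) N.
Magnitude = √((-615.5)² + (-994.6)²) = 1170 N; direction = atan2(-994.6, -615.5) = 238.2°.

θ ≈ 238°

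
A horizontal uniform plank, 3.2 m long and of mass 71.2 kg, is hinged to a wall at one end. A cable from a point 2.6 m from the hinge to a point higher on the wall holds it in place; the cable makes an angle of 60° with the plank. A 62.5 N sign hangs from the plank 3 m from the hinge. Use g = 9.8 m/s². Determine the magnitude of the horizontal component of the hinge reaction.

Take torques about the hinge: T sin 60° · 2.6 = 71.2×9.8×1.6 + 62.5×3 = 1303.9 N·m.
So T = 1303.9 / (0.8660 × 2.6) = 579.09 N.
ΣF_x = 0: H_x = T cos 60° = 289.54 N.

H_x ≈ 290 N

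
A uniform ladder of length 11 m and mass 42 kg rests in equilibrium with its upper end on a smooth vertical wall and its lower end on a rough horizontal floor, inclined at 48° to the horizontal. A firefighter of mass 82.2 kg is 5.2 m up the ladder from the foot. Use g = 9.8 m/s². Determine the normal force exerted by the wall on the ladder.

Torques about the foot: N_wall · 11 sin 48° = 42×9.8×5.5 cos 48° + 82.2×9.8×5.2 cos 48° → N_wall = 528.19 N.

N_wall ≈ 528 N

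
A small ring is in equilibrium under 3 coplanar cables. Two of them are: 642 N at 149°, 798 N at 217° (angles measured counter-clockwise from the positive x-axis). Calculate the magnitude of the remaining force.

Sum the known components: ΣF_x = -1188 N, ΣF_y = -149.6 N.
For equilibrium the remaining force must supply (−ΣF_x, −ΣF_y) = (1188, 149.6) N.
Magnitude = √((1188)² + (149.6)²) = 1197 N; direction = atan2(149.6, 1188) = 7.2°.

F ≈ 1200 N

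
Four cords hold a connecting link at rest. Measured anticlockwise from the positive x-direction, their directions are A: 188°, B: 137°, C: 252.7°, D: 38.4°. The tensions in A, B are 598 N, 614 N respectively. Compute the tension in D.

Resolve: ΣF_x = 598 cos 188° + 614 cos 137° + T_C cos 252.7° + T_D cos 38.4° = 0.
        ΣF_y = 598 sin 188° + 614 sin 137° + T_C sin 252.7° + T_D sin 38.4° = 0.
The known terms sum to (-1041, 335.5) N, so -0.2974 T_C + 0.7837 T_D = 1041 and -0.9548 T_C + 0.6211 T_D = -335.5.
Solving simultaneously: T_C = 1614 N, T_D = 1941 N.

T_D ≈ 1940 N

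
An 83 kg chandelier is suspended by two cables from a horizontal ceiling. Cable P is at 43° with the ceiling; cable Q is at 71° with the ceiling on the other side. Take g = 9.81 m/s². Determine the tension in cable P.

T_P ≈ 290 N

Weight W = 83 × 9.81 = 814.2 N acts straight down.
Horizontal: T_P cos 43° = T_Q cos 71°  →  T_Q = 2.246 T_P.
Vertical: T_P sin 43° + T_Q sin 71° = 814.2.
Substituting the horizontal relation into the vertical equation gives 2.806 T_P = 814.2, so T_P = 290.2 N.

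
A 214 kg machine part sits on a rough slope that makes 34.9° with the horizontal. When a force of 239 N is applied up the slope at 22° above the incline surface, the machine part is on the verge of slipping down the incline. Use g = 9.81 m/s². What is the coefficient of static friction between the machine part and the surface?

On the verge of sliding down the incline, friction is at its maximum μN and acts up the slope.
Perpendicular to incline: N = W cos 34.9° − P sin 22° = 1722 − 89.53 = 1632 N.
Along incline: P cos 22° + μN = W sin 34.9° → μ = (W sin 34.9° − P cos 22°) / N = 0.6001.

μ ≈ 0.600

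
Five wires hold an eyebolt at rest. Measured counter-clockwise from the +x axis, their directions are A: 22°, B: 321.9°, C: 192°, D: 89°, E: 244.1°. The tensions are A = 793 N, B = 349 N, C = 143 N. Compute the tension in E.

T_E ≈ 2060 N

Resolve: ΣF_x = 793 cos 22° + 349 cos 321.9° + 143 cos 192° + T_D cos 89° + T_E cos 244.1° = 0.
        ΣF_y = 793 sin 22° + 349 sin 321.9° + 143 sin 192° + T_D sin 89° + T_E sin 244.1° = 0.
The known terms sum to (870, 51.99) N, so 0.0175 T_D − 0.4368 T_E = -870 and 0.9998 T_D − 0.8996 T_E = -51.99.
Solving simultaneously: T_D = 1805 N, T_E = 2064 N.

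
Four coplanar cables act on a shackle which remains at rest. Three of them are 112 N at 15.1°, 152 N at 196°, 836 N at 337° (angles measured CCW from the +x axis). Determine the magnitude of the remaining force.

F ≈ 806 N

Sum the known components: ΣF_x = 731.6 N, ΣF_y = -339.4 N.
For equilibrium the remaining force must supply (−ΣF_x, −ΣF_y) = (-731.6, 339.4) N.
Magnitude = √((-731.6)² + (339.4)²) = 806.4 N; direction = atan2(339.4, -731.6) = 155.1°.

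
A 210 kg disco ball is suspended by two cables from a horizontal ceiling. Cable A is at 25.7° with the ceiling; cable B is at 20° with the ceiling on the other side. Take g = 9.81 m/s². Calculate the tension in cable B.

T_B ≈ 2590 N

Weight W = 210 × 9.81 = 2060 N acts straight down.
Horizontal: T_A cos 25.7° = T_B cos 20°  →  T_A = 1.043 T_B.
Vertical: T_A sin 25.7° + T_B sin 20° = 2060.
Substituting the horizontal relation into the vertical equation gives 0.7943 T_B = 2060, so T_B = 2594 N.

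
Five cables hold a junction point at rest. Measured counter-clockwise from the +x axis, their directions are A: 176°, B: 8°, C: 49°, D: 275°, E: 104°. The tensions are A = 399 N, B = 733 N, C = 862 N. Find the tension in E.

Resolve: ΣF_x = 399 cos 176° + 733 cos 8° + 862 cos 49° + T_D cos 275° + T_E cos 104° = 0.
        ΣF_y = 399 sin 176° + 733 sin 8° + 862 sin 49° + T_D sin 275° + T_E sin 104° = 0.
The known terms sum to (893.4, 780.4) N, so 0.0872 T_D − 0.2419 T_E = -893.4 and -0.9962 T_D + 0.9703 T_E = -780.4.
Solving simultaneously: T_D = 6748 N, T_E = 6124 N.

T_E ≈ 6120 N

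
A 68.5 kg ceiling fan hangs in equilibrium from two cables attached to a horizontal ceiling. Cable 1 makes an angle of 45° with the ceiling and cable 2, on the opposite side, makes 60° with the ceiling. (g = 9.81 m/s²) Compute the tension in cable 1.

Weight W = 68.5 × 9.81 = 672 N acts straight down.
Horizontal: T_1 cos 45° = T_2 cos 60°  →  T_2 = 1.414 T_1.
Vertical: T_1 sin 45° + T_2 sin 60° = 672.
Substituting the horizontal relation into the vertical equation gives 1.932 T_1 = 672, so T_1 = 347.8 N.

T_1 ≈ 348 N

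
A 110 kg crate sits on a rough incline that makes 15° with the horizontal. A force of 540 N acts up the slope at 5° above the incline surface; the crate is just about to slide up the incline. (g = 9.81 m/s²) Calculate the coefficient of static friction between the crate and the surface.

On the verge of sliding up the incline, friction is at its maximum μN and acts down the slope.
Perpendicular to incline: N = W cos 15° − P sin 5° = 1042 − 47.06 = 995.3 N.
Along incline: P cos 5° − μN = W sin 15° → μ = −(W sin 15° − P cos 5°) / N = 0.2599.

μ ≈ 0.260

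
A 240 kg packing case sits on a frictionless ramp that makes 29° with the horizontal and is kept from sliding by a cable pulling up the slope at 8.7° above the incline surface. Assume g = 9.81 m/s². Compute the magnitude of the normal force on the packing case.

Take axes along and perpendicular to the incline. Weight components: W sin 29° = 1141 N down-slope, W cos 29° = 2059 N into the surface.
Along incline: T cos 8.7° = W sin 29° → T = 1155 N.
Perpendicular: N = W cos 29° − T sin 8.7° = 1885 N.

N ≈ 1880 N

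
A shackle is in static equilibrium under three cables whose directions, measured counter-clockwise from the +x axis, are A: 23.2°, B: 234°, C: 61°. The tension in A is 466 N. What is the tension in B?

T_B ≈ 2340 N

Resolve: ΣF_x = 466 cos 23.2° + T_B cos 234° + T_C cos 61° = 0.
        ΣF_y = 466 sin 23.2° + T_B sin 234° + T_C sin 61° = 0.
The known terms sum to (428.3, 183.6) N, so -0.5878 T_B + 0.4848 T_C = -428.3 and -0.8090 T_B + 0.8746 T_C = -183.6.
Solving simultaneously: T_B = 2344 N, T_C = 1958 N.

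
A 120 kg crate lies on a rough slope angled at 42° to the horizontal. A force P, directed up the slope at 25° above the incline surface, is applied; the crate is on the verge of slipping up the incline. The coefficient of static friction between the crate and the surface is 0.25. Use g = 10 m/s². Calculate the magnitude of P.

On the verge of sliding up the incline, friction equals μN and acts down the slope.
Perpendicular: N + P sin 25° = W cos 42° = 891.8 N.
Along incline: P cos 25° = W sin 42° + μN  with W sin 42° = 803 N.
Solving the pair for P and N: P = 1014 N, N = 463.3 N (and f = μN = 115.8 N).

P ≈ 1010 N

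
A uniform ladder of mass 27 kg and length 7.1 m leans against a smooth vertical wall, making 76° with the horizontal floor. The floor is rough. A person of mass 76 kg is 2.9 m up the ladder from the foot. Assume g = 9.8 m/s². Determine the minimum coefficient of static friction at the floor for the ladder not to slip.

μ_min ≈ 0.108

ΣF_y = 0: N_floor = 27×9.8 + 76×9.8 = 1009.4 N.
Torques about the foot: N_wall · 7.1 sin 76° = 27×9.8×3.55 cos 76° + 76×9.8×2.9 cos 76° → N_wall = 108.84 N.
ΣF_x = 0: f_floor = N_wall = 108.84 N.
μ_min = f_floor / N_floor = 108.84 / 1009.4 = 0.1078.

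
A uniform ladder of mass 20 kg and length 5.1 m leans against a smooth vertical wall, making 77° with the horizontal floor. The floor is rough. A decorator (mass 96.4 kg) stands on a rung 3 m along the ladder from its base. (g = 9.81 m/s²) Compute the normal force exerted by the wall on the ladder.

N_wall ≈ 151 N

Torques about the foot: N_wall · 5.1 sin 77° = 20×9.81×2.55 cos 77° + 96.4×9.81×3 cos 77° → N_wall = 151.08 N.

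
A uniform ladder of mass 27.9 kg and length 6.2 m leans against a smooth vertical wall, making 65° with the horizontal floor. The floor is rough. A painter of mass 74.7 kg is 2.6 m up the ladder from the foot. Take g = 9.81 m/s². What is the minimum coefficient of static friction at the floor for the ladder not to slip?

μ_min ≈ 0.206

ΣF_y = 0: N_floor = 27.9×9.81 + 74.7×9.81 = 1006.5 N.
Torques about the foot: N_wall · 6.2 sin 65° = 27.9×9.81×3.1 cos 65° + 74.7×9.81×2.6 cos 65° → N_wall = 207.11 N.
ΣF_x = 0: f_floor = N_wall = 207.11 N.
μ_min = f_floor / N_floor = 207.11 / 1006.5 = 0.2058.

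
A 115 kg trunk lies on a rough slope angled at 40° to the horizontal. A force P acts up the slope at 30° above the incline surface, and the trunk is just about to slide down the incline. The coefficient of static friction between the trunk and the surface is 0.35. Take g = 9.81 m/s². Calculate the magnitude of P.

P ≈ 612 N

On the verge of sliding down the incline, friction equals μN and acts up the slope.
Perpendicular: N + P sin 30° = W cos 40° = 864.2 N.
Along incline: P cos 30° + μN = W sin 40° with W sin 40° = 725.2 N.
Solving the pair for P and N: P = 611.7 N, N = 558.4 N (and f = μN = 195.4 N).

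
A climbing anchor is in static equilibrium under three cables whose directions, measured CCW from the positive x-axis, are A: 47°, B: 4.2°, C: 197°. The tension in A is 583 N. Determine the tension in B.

Resolve: ΣF_x = 583 cos 47° + T_B cos 4.2° + T_C cos 197° = 0.
        ΣF_y = 583 sin 47° + T_B sin 4.2° + T_C sin 197° = 0.
The known terms sum to (397.6, 426.4) N, so 0.9973 T_B − 0.9563 T_C = -397.6 and 0.0732 T_B − 0.2924 T_C = -426.4.
Solving simultaneously: T_B = 1316 N, T_C = 1788 N.

T_B ≈ 1320 N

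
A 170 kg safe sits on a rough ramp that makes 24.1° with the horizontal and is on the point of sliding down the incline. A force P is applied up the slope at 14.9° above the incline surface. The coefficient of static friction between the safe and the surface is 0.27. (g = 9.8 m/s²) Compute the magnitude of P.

P ≈ 301 N

On the verge of sliding down the incline, friction equals μN and acts up the slope.
Perpendicular: N + P sin 14.9° = W cos 24.1° = 1521 N.
Along incline: P cos 14.9° + μN = W sin 24.1° with W sin 24.1° = 680.3 N.
Solving the pair for P and N: P = 300.6 N, N = 1443 N (and f = μN = 389.7 N).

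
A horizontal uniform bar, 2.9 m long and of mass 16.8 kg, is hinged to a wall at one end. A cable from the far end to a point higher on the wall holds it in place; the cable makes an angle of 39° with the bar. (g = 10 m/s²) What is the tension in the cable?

T ≈ 133 N

Take torques about the hinge: T sin 39° · 2.9 = 16.8×10×1.45 = 243.6 N·m.
So T = 243.6 / (0.6293 × 2.9) = 133.48 N.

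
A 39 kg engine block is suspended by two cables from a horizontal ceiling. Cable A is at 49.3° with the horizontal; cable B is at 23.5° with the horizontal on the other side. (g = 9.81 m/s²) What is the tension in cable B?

Weight W = 39 × 9.81 = 382.6 N acts straight down.
Horizontal: T_A cos 49.3° = T_B cos 23.5°  →  T_A = 1.406 T_B.
Vertical: T_A sin 49.3° + T_B sin 23.5° = 382.6.
Substituting the horizontal relation into the vertical equation gives 1.465 T_B = 382.6, so T_B = 261.2 N.

T_B ≈ 261 N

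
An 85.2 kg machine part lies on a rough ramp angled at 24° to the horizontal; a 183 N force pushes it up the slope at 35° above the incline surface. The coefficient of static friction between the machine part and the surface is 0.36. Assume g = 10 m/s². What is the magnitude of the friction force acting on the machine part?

Axes along / perpendicular to the incline. W sin 24° = 346.5 N down-slope; W cos 24° = 778.3 N into the surface.
Perpendicular: N = W cos 24° − P sin 35° = 778.3 − 105 = 673.4 N.
Along incline: P cos 35° + f = W sin 24° (friction acts up-slope) → f = 346.5 − 149.9 = 196.6 N.
|f| = 196.6 N ≤ μN = 242.4 N, so the machine part is indeed static.

f ≈ 197 N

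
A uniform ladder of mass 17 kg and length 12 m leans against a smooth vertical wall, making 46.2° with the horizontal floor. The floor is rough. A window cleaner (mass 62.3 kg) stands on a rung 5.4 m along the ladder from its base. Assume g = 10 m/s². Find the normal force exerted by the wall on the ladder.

Torques about the foot: N_wall · 12 sin 46.2° = 17×10×6 cos 46.2° + 62.3×10×5.4 cos 46.2° → N_wall = 350.36 N.

N_wall ≈ 350 N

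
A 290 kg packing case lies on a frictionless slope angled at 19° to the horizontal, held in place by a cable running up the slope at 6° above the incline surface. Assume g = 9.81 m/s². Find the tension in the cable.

T ≈ 931 N

Take axes along and perpendicular to the incline. Weight components: W sin 19° = 926.2 N down-slope, W cos 19° = 2690 N into the surface.
Along incline: T cos 6° = W sin 19° → T = 931.3 N.
Perpendicular: N = W cos 19° − T sin 6° = 2593 N.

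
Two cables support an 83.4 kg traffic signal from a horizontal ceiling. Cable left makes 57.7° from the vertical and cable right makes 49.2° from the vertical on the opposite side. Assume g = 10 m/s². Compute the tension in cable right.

Angles from the horizontal: cable left is 90° − 57.7° = 32.3°, cable right is 90° − 49.2° = 40.8°.
Weight W = 83.4 × 10 = 834 N acts straight down.
Horizontal: T_left cos 32.3° = T_right cos 40.8°  →  T_left = 0.8956 T_right.
Vertical: T_left sin 32.3° + T_right sin 40.8° = 834.
Substituting the horizontal relation into the vertical equation gives 1.132 T_right = 834, so T_right = 736.8 N.

T_right ≈ 737 N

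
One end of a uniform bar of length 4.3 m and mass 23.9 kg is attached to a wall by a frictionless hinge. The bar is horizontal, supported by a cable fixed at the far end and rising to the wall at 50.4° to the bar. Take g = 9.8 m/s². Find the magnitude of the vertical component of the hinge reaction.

|H_y| ≈ 117 N

Take torques about the hinge: T sin 50.4° · 4.3 = 23.9×9.8×2.15 = 503.57 N·m.
So T = 503.57 / (0.7705 × 4.3) = 151.99 N.
ΣF_y = 0: H_y = (23.9×9.8) − T sin 50.4° = 234.22 − 117.11 = 117.11 N.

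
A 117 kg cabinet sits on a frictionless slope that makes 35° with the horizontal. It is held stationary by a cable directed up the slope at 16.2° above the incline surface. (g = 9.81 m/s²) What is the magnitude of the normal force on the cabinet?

N ≈ 749 N

Take axes along and perpendicular to the incline. Weight components: W sin 35° = 658.3 N down-slope, W cos 35° = 940.2 N into the surface.
Along incline: T cos 16.2° = W sin 35° → T = 685.6 N.
Perpendicular: N = W cos 35° − T sin 16.2° = 748.9 N.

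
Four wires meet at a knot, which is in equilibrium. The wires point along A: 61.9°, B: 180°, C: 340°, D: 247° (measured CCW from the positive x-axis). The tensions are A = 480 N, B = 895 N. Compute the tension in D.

T_D ≈ 169 N

Resolve: ΣF_x = 480 cos 61.9° + 895 cos 180° + T_C cos 340° + T_D cos 247° = 0.
        ΣF_y = 480 sin 61.9° + 895 sin 180° + T_C sin 340° + T_D sin 247° = 0.
The known terms sum to (-668.9, 423.4) N, so 0.9397 T_C − 0.3907 T_D = 668.9 and -0.3420 T_C − 0.9205 T_D = -423.4.
Solving simultaneously: T_C = 782.3 N, T_D = 169.3 N.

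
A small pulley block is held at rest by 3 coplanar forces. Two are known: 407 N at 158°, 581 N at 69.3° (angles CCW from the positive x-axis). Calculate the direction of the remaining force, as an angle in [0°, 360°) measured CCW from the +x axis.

θ ≈ 284°

Sum the known components: ΣF_x = -172 N, ΣF_y = 696 N.
For equilibrium the remaining force must supply (−ΣF_x, −ΣF_y) = (172, -696) N.
Magnitude = √((172)² + (-696)²) = 716.9 N; direction = atan2(-696, 172) = 283.9°.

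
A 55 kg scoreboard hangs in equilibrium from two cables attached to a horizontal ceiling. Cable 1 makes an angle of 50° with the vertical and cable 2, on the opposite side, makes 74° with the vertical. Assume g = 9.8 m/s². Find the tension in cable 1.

T_1 ≈ 625 N

Angles from the horizontal: cable 1 is 90° − 50° = 40°, cable 2 is 90° − 74° = 16°.
Weight W = 55 × 9.8 = 539 N acts straight down.
Horizontal: T_1 cos 40° = T_2 cos 16°  →  T_2 = 0.7969 T_1.
Vertical: T_1 sin 40° + T_2 sin 16° = 539.
Substituting the horizontal relation into the vertical equation gives 0.8624 T_1 = 539, so T_1 = 625 N.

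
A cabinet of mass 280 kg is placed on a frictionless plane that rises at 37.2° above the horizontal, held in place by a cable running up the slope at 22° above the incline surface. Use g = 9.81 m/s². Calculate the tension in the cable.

Take axes along and perpendicular to the incline. Weight components: W sin 37.2° = 1661 N down-slope, W cos 37.2° = 2188 N into the surface.
Along incline: T cos 22° = W sin 37.2° → T = 1791 N.
Perpendicular: N = W cos 37.2° − T sin 22° = 1517 N.

T ≈ 1790 N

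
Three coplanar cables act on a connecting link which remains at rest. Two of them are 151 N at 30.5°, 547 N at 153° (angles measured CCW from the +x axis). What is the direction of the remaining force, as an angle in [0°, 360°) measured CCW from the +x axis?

θ ≈ 318°

Sum the known components: ΣF_x = -357.3 N, ΣF_y = 325 N.
For equilibrium the remaining force must supply (−ΣF_x, −ΣF_y) = (357.3, -325) N.
Magnitude = √((357.3)² + (-325)²) = 483 N; direction = atan2(-325, 357.3) = 317.7°.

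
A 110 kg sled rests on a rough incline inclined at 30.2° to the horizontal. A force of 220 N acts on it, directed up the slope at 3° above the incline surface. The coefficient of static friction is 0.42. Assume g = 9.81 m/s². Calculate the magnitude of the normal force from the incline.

Axes along / perpendicular to the incline. W sin 30.2° = 542.8 N down-slope; W cos 30.2° = 932.6 N into the surface.
Perpendicular: N = W cos 30.2° − P sin 3° = 932.6 − 11.51 = 921.1 N.
Along incline: P cos 3° + f = W sin 30.2° (friction acts up-slope) → f = 542.8 − 219.7 = 323.1 N.
|f| = 323.1 N ≤ μN = 386.9 N, so the sled is indeed static.

N ≈ 921 N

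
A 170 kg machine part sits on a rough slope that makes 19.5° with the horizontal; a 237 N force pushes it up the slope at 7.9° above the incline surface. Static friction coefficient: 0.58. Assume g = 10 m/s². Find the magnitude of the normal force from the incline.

Axes along / perpendicular to the incline. W sin 19.5° = 567.5 N down-slope; W cos 19.5° = 1602 N into the surface.
Perpendicular: N = W cos 19.5° − P sin 7.9° = 1602 − 32.57 = 1570 N.
Along incline: P cos 7.9° + f = W sin 19.5° (friction acts up-slope) → f = 567.5 − 234.8 = 332.7 N.
|f| = 332.7 N ≤ μN = 910.6 N, so the machine part is indeed static.

N ≈ 1570 N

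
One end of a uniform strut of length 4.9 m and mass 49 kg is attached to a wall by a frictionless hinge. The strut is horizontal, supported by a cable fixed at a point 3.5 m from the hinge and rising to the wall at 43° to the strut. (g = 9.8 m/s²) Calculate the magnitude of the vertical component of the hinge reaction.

Take torques about the hinge: T sin 43° · 3.5 = 49×9.8×2.45 = 1176.5 N·m.
So T = 1176.5 / (0.6820 × 3.5) = 492.88 N.
ΣF_y = 0: H_y = (49×9.8) − T sin 43° = 480.2 − 336.14 = 144.06 N.

|H_y| ≈ 144 N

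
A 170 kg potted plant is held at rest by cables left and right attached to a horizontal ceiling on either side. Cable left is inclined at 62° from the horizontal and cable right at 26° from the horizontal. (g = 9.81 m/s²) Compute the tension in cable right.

Weight W = 170 × 9.81 = 1668 N acts straight down.
Horizontal: T_left cos 62° = T_right cos 26°  →  T_left = 1.914 T_right.
Vertical: T_left sin 62° + T_right sin 26° = 1668.
Substituting the horizontal relation into the vertical equation gives 2.129 T_right = 1668, so T_right = 783.4 N.

T_right ≈ 783 N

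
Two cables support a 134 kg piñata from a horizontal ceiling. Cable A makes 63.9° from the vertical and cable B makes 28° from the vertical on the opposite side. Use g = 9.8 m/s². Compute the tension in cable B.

T_B ≈ 1180 N

Angles from the horizontal: cable A is 90° − 63.9° = 26.1°, cable B is 90° − 28° = 62°.
Weight W = 134 × 9.8 = 1313 N acts straight down.
Horizontal: T_A cos 26.1° = T_B cos 62°  →  T_A = 0.5228 T_B.
Vertical: T_A sin 26.1° + T_B sin 62° = 1313.
Substituting the horizontal relation into the vertical equation gives 1.113 T_B = 1313, so T_B = 1180 N.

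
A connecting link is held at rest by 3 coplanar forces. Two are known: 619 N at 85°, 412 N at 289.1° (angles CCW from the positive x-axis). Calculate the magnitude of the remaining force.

Sum the known components: ΣF_x = 188.8 N, ΣF_y = 227.3 N.
For equilibrium the remaining force must supply (−ΣF_x, −ΣF_y) = (-188.8, -227.3) N.
Magnitude = √((-188.8)² + (-227.3)²) = 295.5 N; direction = atan2(-227.3, -188.8) = 230.3°.

F ≈ 295 N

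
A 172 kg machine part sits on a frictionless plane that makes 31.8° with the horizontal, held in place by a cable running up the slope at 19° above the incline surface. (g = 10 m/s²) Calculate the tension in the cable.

Take axes along and perpendicular to the incline. Weight components: W sin 31.8° = 906.4 N down-slope, W cos 31.8° = 1462 N into the surface.
Along incline: T cos 19° = W sin 31.8° → T = 958.6 N.
Perpendicular: N = W cos 31.8° − T sin 19° = 1150 N.

T ≈ 959 N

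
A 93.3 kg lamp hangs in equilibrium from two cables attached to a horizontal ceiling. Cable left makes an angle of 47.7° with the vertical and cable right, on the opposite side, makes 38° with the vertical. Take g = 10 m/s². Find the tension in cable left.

Angles from the horizontal: cable left is 90° − 47.7° = 42.3°, cable right is 90° − 38° = 52°.
Weight W = 93.3 × 10 = 933 N acts straight down.
Horizontal: T_left cos 42.3° = T_right cos 52°  →  T_right = 1.201 T_left.
Vertical: T_left sin 42.3° + T_right sin 52° = 933.
Substituting the horizontal relation into the vertical equation gives 1.62 T_left = 933, so T_left = 576 N.

T_left ≈ 576 N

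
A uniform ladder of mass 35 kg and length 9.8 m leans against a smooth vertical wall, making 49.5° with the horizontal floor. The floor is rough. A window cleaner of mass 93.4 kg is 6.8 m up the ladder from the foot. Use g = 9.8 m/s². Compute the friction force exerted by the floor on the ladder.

f ≈ 689 N

Torques about the foot: N_wall · 9.8 sin 49.5° = 35×9.8×4.9 cos 49.5° + 93.4×9.8×6.8 cos 49.5° → N_wall = 688.92 N.
ΣF_x = 0: f_floor = N_wall = 688.92 N.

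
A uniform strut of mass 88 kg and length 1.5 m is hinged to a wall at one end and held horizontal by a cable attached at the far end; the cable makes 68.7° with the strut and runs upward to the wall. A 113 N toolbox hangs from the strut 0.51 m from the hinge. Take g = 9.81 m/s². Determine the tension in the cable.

Take torques about the hinge: T sin 68.7° · 1.5 = 88×9.81×0.75 + 113×0.51 = 705.09 N·m.
So T = 705.09 / (0.9317 × 1.5) = 504.52 N.

T ≈ 505 N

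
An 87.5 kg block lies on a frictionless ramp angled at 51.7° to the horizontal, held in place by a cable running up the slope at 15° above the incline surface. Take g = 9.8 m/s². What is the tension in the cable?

Take axes along and perpendicular to the incline. Weight components: W sin 51.7° = 672.9 N down-slope, W cos 51.7° = 531.5 N into the surface.
Along incline: T cos 15° = W sin 51.7° → T = 696.7 N.
Perpendicular: N = W cos 51.7° − T sin 15° = 351.1 N.

T ≈ 697 N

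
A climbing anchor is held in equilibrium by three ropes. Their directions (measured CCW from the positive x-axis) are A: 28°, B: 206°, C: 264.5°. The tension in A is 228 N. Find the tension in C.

Resolve: ΣF_x = 228 cos 28° + T_B cos 206° + T_C cos 264.5° = 0.
        ΣF_y = 228 sin 28° + T_B sin 206° + T_C sin 264.5° = 0.
The known terms sum to (201.3, 107) N, so -0.8988 T_B − 0.0958 T_C = -201.3 and -0.4384 T_B − 0.9954 T_C = -107.
Solving simultaneously: T_B = 223 N, T_C = 9.332 N.

T_C ≈ 9.33 N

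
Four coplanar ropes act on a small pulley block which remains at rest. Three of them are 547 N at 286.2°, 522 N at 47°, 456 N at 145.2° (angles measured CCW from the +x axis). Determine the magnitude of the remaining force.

Sum the known components: ΣF_x = 134.2 N, ΣF_y = 116.7 N.
For equilibrium the remaining force must supply (−ΣF_x, −ΣF_y) = (-134.2, -116.7) N.
Magnitude = √((-134.2)² + (-116.7)²) = 177.8 N; direction = atan2(-116.7, -134.2) = 221.0°.

F ≈ 178 N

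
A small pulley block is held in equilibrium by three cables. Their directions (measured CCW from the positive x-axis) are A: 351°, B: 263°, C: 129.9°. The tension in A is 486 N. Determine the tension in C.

Resolve: ΣF_x = 486 cos 351° + T_B cos 263° + T_C cos 129.9° = 0.
        ΣF_y = 486 sin 351° + T_B sin 263° + T_C sin 129.9° = 0.
The known terms sum to (480, -76.03) N, so -0.1219 T_B − 0.6414 T_C = -480 and -0.9925 T_B + 0.7672 T_C = 76.03.
Solving simultaneously: T_B = 437.6 N, T_C = 665.2 N.

T_C ≈ 665 N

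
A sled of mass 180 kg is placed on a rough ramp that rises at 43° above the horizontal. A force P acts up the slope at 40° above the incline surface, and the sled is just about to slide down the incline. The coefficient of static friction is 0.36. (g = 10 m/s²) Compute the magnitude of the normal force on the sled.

On the verge of sliding down the incline, friction equals μN and acts up the slope.
Perpendicular: N + P sin 40° = W cos 43° = 1316 N.
Along incline: P cos 40° + μN = W sin 43° with W sin 43° = 1228 N.
Solving the pair for P and N: P = 1410 N, N = 410.3 N (and f = μN = 147.7 N).

N ≈ 410 N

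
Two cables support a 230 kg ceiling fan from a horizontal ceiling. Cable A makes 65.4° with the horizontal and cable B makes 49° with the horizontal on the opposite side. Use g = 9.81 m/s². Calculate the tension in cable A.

T_A ≈ 1630 N

Weight W = 230 × 9.81 = 2256 N acts straight down.
Horizontal: T_A cos 65.4° = T_B cos 49°  →  T_B = 0.6345 T_A.
Vertical: T_A sin 65.4° + T_B sin 49° = 2256.
Substituting the horizontal relation into the vertical equation gives 1.388 T_A = 2256, so T_A = 1625 N.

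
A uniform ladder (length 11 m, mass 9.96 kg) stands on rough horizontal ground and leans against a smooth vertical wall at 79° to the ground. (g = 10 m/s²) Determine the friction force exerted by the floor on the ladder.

f ≈ 9.68 N

Torques about the foot: N_wall · 11 sin 79° = 9.96×10×5.5 cos 79° → N_wall = 9.6801 N.
ΣF_x = 0: f_floor = N_wall = 9.6801 N.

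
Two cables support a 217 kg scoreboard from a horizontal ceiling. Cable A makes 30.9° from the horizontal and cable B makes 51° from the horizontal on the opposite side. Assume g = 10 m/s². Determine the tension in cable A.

T_A ≈ 1380 N

Weight W = 217 × 10 = 2170 N acts straight down.
Horizontal: T_A cos 30.9° = T_B cos 51°  →  T_B = 1.363 T_A.
Vertical: T_A sin 30.9° + T_B sin 51° = 2170.
Substituting the horizontal relation into the vertical equation gives 1.573 T_A = 2170, so T_A = 1379 N.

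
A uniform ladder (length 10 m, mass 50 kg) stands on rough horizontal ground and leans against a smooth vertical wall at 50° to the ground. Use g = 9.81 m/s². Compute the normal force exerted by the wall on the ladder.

Torques about the foot: N_wall · 10 sin 50° = 50×9.81×5 cos 50° → N_wall = 205.79 N.

N_wall ≈ 206 N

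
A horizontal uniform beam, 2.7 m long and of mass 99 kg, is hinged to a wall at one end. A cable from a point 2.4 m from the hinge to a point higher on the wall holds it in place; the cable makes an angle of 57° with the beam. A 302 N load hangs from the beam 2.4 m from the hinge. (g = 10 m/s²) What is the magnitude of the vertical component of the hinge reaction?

|H_y| ≈ 433 N

Take torques about the hinge: T sin 57° · 2.4 = 99×10×1.35 + 302×2.4 = 2061.3 N·m.
So T = 2061.3 / (0.8387 × 2.4) = 1024.1 N.
ΣF_y = 0: H_y = (99×10 + 302) − T sin 57° = 1292 − 858.88 = 433.12 N.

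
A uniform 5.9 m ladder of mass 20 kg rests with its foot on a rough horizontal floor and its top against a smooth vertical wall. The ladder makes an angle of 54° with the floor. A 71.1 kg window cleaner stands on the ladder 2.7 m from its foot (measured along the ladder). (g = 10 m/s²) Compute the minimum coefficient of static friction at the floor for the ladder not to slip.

μ_min ≈ 0.339

ΣF_y = 0: N_floor = 20×10 + 71.1×10 = 911 N.
Torques about the foot: N_wall · 5.9 sin 54° = 20×10×2.95 cos 54° + 71.1×10×2.7 cos 54° → N_wall = 309.05 N.
ΣF_x = 0: f_floor = N_wall = 309.05 N.
μ_min = f_floor / N_floor = 309.05 / 911 = 0.3392.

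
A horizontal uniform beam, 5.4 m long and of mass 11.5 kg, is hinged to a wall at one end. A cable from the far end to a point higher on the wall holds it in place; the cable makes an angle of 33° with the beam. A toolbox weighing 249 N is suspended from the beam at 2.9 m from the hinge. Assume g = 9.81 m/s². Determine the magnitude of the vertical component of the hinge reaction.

Take torques about the hinge: T sin 33° · 5.4 = 11.5×9.81×2.7 + 249×2.9 = 1026.7 N·m.
So T = 1026.7 / (0.5446 × 5.4) = 349.09 N.
ΣF_y = 0: H_y = (11.5×9.81 + 249) − T sin 33° = 361.81 − 190.13 = 171.69 N.

|H_y| ≈ 172 N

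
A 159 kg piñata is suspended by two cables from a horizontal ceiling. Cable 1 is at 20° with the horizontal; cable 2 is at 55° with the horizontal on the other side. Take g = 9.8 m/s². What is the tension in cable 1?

T_1 ≈ 925 N

Weight W = 159 × 9.8 = 1558 N acts straight down.
Horizontal: T_1 cos 20° = T_2 cos 55°  →  T_2 = 1.638 T_1.
Vertical: T_1 sin 20° + T_2 sin 55° = 1558.
Substituting the horizontal relation into the vertical equation gives 1.684 T_1 = 1558, so T_1 = 925.3 N.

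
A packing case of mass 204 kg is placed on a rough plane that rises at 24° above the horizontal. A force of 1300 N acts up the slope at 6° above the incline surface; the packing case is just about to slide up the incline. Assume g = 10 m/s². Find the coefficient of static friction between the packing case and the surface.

μ ≈ 0.268

On the verge of sliding up the incline, friction is at its maximum μN and acts down the slope.
Perpendicular to incline: N = W cos 24° − P sin 6° = 1864 − 135.9 = 1728 N.
Along incline: P cos 6° − μN = W sin 24° → μ = −(W sin 24° − P cos 6°) / N = 0.2681.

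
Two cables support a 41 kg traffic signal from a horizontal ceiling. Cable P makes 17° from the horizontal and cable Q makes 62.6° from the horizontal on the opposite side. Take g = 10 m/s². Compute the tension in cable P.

T_P ≈ 192 N

Weight W = 41 × 10 = 410 N acts straight down.
Horizontal: T_P cos 17° = T_Q cos 62.6°  →  T_Q = 2.078 T_P.
Vertical: T_P sin 17° + T_Q sin 62.6° = 410.
Substituting the horizontal relation into the vertical equation gives 2.137 T_P = 410, so T_P = 191.8 N.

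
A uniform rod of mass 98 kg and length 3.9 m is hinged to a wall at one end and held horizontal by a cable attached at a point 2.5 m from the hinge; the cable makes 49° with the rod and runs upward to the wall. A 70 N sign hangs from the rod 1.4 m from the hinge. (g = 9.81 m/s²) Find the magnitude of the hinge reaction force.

|H| ≈ 727 N

Take torques about the hinge: T sin 49° · 2.5 = 98×9.81×1.95 + 70×1.4 = 1972.7 N·m.
So T = 1972.7 / (0.7547 × 2.5) = 1045.5 N.
ΣF_x = 0: H_x = T cos 49° = 685.93 N.
ΣF_y = 0: H_y = (98×9.81 + 70) − T sin 49° = 1031.4 − 789.08 = 242.3 N.
|H| = √(H_x² + H_y²) = √((685.93)² + (242.3)²) = 727.47 N.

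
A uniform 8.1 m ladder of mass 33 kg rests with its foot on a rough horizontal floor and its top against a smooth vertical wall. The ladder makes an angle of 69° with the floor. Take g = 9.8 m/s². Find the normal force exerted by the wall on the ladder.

Torques about the foot: N_wall · 8.1 sin 69° = 33×9.8×4.05 cos 69° → N_wall = 62.071 N.

N_wall ≈ 62.1 N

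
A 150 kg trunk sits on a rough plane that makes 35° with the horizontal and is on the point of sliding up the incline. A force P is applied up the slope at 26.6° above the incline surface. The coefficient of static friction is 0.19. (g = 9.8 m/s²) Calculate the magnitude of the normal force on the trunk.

On the verge of sliding up the incline, friction equals μN and acts down the slope.
Perpendicular: N + P sin 26.6° = W cos 35° = 1204 N.
Along incline: P cos 26.6° = W sin 35° + μN  with W sin 35° = 843.2 N.
Solving the pair for P and N: P = 1095 N, N = 714 N (and f = μN = 135.7 N).

N ≈ 714 N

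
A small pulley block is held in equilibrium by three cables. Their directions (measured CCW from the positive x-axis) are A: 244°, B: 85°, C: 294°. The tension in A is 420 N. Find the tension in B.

T_B ≈ 664 N

Resolve: ΣF_x = 420 cos 244° + T_B cos 85° + T_C cos 294° = 0.
        ΣF_y = 420 sin 244° + T_B sin 85° + T_C sin 294° = 0.
The known terms sum to (-184.1, -377.5) N, so 0.0872 T_B + 0.4067 T_C = 184.1 and 0.9962 T_B − 0.9135 T_C = 377.5.
Solving simultaneously: T_B = 663.6 N, T_C = 310.5 N.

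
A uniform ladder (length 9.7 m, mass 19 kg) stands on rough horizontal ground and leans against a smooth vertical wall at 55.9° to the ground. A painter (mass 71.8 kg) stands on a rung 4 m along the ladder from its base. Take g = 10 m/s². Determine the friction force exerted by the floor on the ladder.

Torques about the foot: N_wall · 9.7 sin 55.9° = 19×10×4.85 cos 55.9° + 71.8×10×4 cos 55.9° → N_wall = 264.78 N.
ΣF_x = 0: f_floor = N_wall = 264.78 N.

f ≈ 265 N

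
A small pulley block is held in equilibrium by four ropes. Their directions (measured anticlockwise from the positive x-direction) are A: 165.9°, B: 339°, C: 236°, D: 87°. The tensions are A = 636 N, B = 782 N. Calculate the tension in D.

Resolve: ΣF_x = 636 cos 165.9° + 782 cos 339° + T_C cos 236° + T_D cos 87° = 0.
        ΣF_y = 636 sin 165.9° + 782 sin 339° + T_C sin 236° + T_D sin 87° = 0.
The known terms sum to (113.2, -125.3) N, so -0.5592 T_C + 0.0523 T_D = -113.2 and -0.8290 T_C + 0.9986 T_D = 125.3.
Solving simultaneously: T_C = 232.3 N, T_D = 318.3 N.

T_D ≈ 318 N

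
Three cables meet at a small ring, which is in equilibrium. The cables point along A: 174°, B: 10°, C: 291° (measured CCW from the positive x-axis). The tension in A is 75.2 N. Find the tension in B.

Resolve: ΣF_x = 75.2 cos 174° + T_B cos 10° + T_C cos 291° = 0.
        ΣF_y = 75.2 sin 174° + T_B sin 10° + T_C sin 291° = 0.
The known terms sum to (-74.79, 7.861) N, so 0.9848 T_B + 0.3584 T_C = 74.79 and 0.1736 T_B − 0.9336 T_C = -7.861.
Solving simultaneously: T_B = 68.26 N, T_C = 21.12 N.

T_B ≈ 68.3 N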